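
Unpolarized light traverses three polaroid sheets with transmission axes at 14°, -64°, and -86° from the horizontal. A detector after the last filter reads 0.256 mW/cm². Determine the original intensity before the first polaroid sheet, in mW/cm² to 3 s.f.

I₀ ≈ 13.8 mW/cm²

Unpolarized light through the first polarizer → I₁ = ½ I₀, now polarized at 14°.
I₂ = I₁ cos²(-64° − 14°) = 0.5 I₀ · cos²(78°) = 0.02161 I₀.
I₃ = I₂ cos²(-86° + 64°) = 0.02161 I₀ · cos²(22°) = 0.01858 I₀.
So 0.256 mW/cm² = 0.01858 I₀, giving I₀ = 0.256/0.01858 = 13.78 mW/cm².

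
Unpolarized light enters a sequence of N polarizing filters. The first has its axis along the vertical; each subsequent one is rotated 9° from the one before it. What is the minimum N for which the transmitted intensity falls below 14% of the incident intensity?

First polarizer halves the unpolarized light: factor 1/2.
Each further stage multiplies by cos²(9°) = 0.9755.
After N polarizers: T = 0.5·0.9755^(N−1). Require T < 0.14 ⇒ N−1 > ln(0.14/0.5)/ln(0.9755) = 51.38, so N−1 ≥ 52 and N = 53.
Check: N=53 gives T = 0.1379 < 0.14; N=52 gives T = 0.1413.

N = 53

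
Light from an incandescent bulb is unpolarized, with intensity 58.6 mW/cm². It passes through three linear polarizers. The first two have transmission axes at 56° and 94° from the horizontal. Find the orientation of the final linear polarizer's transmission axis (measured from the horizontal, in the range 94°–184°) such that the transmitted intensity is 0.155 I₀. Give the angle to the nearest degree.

θ ≈ 139°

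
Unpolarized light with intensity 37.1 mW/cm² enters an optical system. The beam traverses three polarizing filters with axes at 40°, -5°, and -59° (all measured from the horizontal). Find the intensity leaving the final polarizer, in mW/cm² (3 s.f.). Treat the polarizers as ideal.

I ≈ 3.20 mW/cm²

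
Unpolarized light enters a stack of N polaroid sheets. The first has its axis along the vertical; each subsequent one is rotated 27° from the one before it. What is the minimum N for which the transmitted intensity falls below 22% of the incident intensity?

N = 5

First polarizer halves the unpolarized light: factor 1/2.
Each further stage multiplies by cos²(27°) = 0.7939.
After N polarizers: T = 0.5·0.7939^(N−1). Require T < 0.22 ⇒ N−1 > ln(0.22/0.5)/ln(0.7939) = 3.56, so N−1 ≥ 4 and N = 5.
Check: N=5 gives T = 0.1986 < 0.22; N=4 gives T = 0.2502.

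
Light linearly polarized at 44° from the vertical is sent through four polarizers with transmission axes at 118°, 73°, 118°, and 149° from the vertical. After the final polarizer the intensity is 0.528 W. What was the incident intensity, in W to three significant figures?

I₀ ≈ 37.8 W

I₁ = I₀ cos²(118° − 44°) = I₀ cos²(74°) = 0.07598 I₀.
I₂ = I₁ cos²(73° − 118°) = 0.07598 I₀ · cos²(45°) = 0.03799 I₀.
I₃ = I₂ cos²(118° − 73°) = 0.03799 I₀ · cos²(45°) = 0.01899 I₀.
I₄ = I₃ cos²(149° − 118°) = 0.01899 I₀ · cos²(31°) = 0.01396 I₀.
So 0.528 W = 0.01396 I₀, giving I₀ = 0.528/0.01396 = 37.83 W.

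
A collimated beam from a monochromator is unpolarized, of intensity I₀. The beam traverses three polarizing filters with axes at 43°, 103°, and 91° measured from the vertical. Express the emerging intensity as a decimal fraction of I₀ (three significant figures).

≈ 0.120 I₀

Unpolarized light through the first polarizer → I₁ = ½ I₀, now polarized at 43°.
I₂ = I₁ cos²(103° − 43°) = 0.5 I₀ · cos²(60°) = 0.125 I₀.
I₃ = I₂ cos²(91° − 103°) = 0.125 I₀ · cos²(12°) = 0.1196 I₀.
Transmitted fraction = 0.1196.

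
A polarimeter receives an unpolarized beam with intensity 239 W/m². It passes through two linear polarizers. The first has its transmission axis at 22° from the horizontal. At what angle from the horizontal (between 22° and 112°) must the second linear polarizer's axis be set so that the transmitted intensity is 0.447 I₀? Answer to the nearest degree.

Unpolarized light through the first polarizer → I₁ = ½ I₀, now polarized at 22°.
Need I₂/I₀ = 0.447, so cos²(θ − 22°) = 0.447 / 0.5 = 0.894.
θ − 22° = arccos(√0.894) = 19.0°, giving θ ≈ 22 + 19.0 = 41.0°.

θ ≈ 41°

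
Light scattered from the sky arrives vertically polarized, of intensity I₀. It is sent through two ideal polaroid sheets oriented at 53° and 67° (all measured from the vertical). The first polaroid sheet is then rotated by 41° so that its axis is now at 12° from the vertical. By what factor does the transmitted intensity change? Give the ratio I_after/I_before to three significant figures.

I_new/I_old ≈ 0.923

Before rotation:
I₁ = I₀ cos²(53° − 0°) = I₀ cos²(53°) = 0.3622 I₀.
I₂ = I₁ cos²(67° − 53°) = 0.3622 I₀ · cos²(14°) = 0.341 I₀.
After rotation:
I₁ = I₀ cos²(12° − 0°) = I₀ cos²(12°) = 0.9568 I₀.
I₂ = I₁ cos²(67° − 12°) = 0.9568 I₀ · cos²(55°) = 0.3148 I₀.
Ratio = 0.3148 / 0.341 = 0.9231.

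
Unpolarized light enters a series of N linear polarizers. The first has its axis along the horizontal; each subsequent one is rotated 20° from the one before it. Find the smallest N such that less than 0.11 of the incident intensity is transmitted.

First polarizer halves the unpolarized light: factor 1/2.
Each further stage multiplies by cos²(20°) = 0.883.
After N polarizers: T = 0.5·0.883^(N−1). Require T < 0.11 ⇒ N−1 > ln(0.11/0.5)/ln(0.883) = 12.17, so N−1 ≥ 13 and N = 14.
Check: N=14 gives T = 0.09922 < 0.11; N=13 gives T = 0.1124.

N = 14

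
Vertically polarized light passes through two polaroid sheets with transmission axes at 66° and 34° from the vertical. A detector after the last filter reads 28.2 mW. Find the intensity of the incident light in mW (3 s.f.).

I₁ = I₀ cos²(66° − 0°) = I₀ cos²(66°) = 0.1654 I₀.
I₂ = I₁ cos²(34° − 66°) = 0.1654 I₀ · cos²(32°) = 0.119 I₀.
So 28.2 mW = 0.119 I₀, giving I₀ = 28.2/0.119 = 237 mW.

I₀ ≈ 237 mW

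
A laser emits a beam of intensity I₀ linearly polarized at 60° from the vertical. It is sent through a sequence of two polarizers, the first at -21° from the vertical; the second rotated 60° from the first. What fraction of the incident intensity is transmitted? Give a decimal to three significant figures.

≈ 0.00612 I₀

I₁ = I₀ cos²(-21° − 60°) = I₀ cos²(81°) = 0.02447 I₀.
I₂ = I₁ cos²(60°) = 0.02447 · 0.25 I₀ = 0.006118 I₀.
Transmitted fraction = 0.006118.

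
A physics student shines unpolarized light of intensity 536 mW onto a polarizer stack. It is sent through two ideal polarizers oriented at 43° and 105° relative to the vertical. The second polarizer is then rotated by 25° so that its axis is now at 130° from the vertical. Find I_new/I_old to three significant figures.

I_new/I_old ≈ 0.0124

Before rotation:
Unpolarized light through the first polarizer → I₁ = ½ I₀, now polarized at 43°.
I₂ = I₁ cos²(105° − 43°) = 0.5 I₀ · cos²(62°) = 0.1102 I₀.
After rotation:
Unpolarized light through the first polarizer → I₁ = ½ I₀, now polarized at 43°.
I₂ = I₁ cos²(130° − 43°) = 0.5 I₀ · cos²(87°) = 0.00137 I₀.
Ratio = 0.00137 / 0.1102 = 0.01243.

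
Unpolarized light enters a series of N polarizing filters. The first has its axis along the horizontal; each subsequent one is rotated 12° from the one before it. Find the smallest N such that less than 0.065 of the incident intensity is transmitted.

First polarizer halves the unpolarized light: factor 1/2.
Each further stage multiplies by cos²(12°) = 0.9568.
After N polarizers: T = 0.5·0.9568^(N−1). Require T < 0.065 ⇒ N−1 > ln(0.065/0.5)/ln(0.9568) = 46.17, so N−1 ≥ 47 and N = 48.
Check: N=48 gives T = 0.06266 < 0.065; N=47 gives T = 0.06549.

N = 48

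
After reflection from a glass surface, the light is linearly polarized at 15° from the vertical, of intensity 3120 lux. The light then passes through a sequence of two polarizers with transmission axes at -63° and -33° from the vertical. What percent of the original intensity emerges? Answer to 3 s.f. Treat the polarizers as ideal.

≈ 3.24%

I₁ = 3120 lux · cos²(78°) = 134.9 lux.
I₂ = I₁ · cos²(30°) = 134.9 · 0.75 = 101.2 lux.
That is 3.242% of the incident intensity.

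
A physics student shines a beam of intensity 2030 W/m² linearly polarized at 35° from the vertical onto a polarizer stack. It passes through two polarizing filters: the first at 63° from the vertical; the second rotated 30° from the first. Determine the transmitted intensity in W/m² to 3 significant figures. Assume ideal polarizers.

I ≈ 1190 W/m²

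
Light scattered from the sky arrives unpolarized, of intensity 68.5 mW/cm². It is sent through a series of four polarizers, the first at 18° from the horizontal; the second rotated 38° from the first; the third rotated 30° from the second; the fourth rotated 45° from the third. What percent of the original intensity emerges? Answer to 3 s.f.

≈ 11.6%

Unpolarized light through the first polarizer → I₁ = 68.5 mW/cm²/2 = 34.25 mW/cm², polarized at 18°.
I₂ = I₁ · cos²(38°) = 34.25 · 0.621 = 21.27 mW/cm².
I₃ = I₂ · cos²(30°) = 21.27 · 0.75 = 15.95 mW/cm².
I₄ = I₃ · cos²(45°) = 15.95 · 0.5 = 7.975 mW/cm².
That is 11.64% of the incident intensity.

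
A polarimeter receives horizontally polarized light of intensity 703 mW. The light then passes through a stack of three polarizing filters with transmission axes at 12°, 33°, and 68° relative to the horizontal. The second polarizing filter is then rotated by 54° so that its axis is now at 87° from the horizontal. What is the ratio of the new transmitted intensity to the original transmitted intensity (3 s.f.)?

I_new/I_old ≈ 0.102

Before rotation:
I₁ = I₀ cos²(12° − 0°) = I₀ cos²(12°) = 0.9568 I₀.
I₂ = I₁ cos²(33° − 12°) = 0.9568 I₀ · cos²(21°) = 0.8339 I₀.
I₃ = I₂ cos²(68° − 33°) = 0.8339 I₀ · cos²(35°) = 0.5596 I₀.
After rotation:
I₁ = I₀ cos²(12° − 0°) = I₀ cos²(12°) = 0.9568 I₀.
I₂ = I₁ cos²(87° − 12°) = 0.9568 I₀ · cos²(75°) = 0.06409 I₀.
I₃ = I₂ cos²(68° − 87°) = 0.06409 I₀ · cos²(19°) = 0.0573 I₀.
Ratio = 0.0573 / 0.5596 = 0.1024.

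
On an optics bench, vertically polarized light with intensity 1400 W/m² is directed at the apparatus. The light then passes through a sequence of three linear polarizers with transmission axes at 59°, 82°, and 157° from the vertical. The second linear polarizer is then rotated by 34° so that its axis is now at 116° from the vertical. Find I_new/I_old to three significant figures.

I_new/I_old ≈ 2.98

Before rotation:
I₁ = I₀ cos²(59° − 0°) = I₀ cos²(59°) = 0.2653 I₀.
I₂ = I₁ cos²(82° − 59°) = 0.2653 I₀ · cos²(23°) = 0.2248 I₀.
I₃ = I₂ cos²(157° − 82°) = 0.2248 I₀ · cos²(75°) = 0.01506 I₀.
After rotation:
I₁ = I₀ cos²(59° − 0°) = I₀ cos²(59°) = 0.2653 I₀.
I₂ = I₁ cos²(116° − 59°) = 0.2653 I₀ · cos²(57°) = 0.07869 I₀.
I₃ = I₂ cos²(157° − 116°) = 0.07869 I₀ · cos²(41°) = 0.04482 I₀.
Ratio = 0.04482 / 0.01506 = 2.977.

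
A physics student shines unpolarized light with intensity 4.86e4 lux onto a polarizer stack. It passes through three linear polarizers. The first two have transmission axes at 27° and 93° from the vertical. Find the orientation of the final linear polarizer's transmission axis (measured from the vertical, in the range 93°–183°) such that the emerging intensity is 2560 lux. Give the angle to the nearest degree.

θ ≈ 130°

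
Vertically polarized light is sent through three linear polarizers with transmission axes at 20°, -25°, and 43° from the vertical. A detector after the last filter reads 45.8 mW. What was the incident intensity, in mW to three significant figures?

I₀ ≈ 739 mW

By Malus's law, I₁ = I₀ cos²(20° − 0°) = I₀ cos²(20°) = 0.883 I₀.
I₂ = I₁ cos²(-25° − 20°) = 0.883 I₀ · cos²(45°) = 0.4415 I₀.
I₃ = I₂ cos²(43° + 25°) = 0.4415 I₀ · cos²(68°) = 0.06196 I₀.
So 45.8 mW = 0.06196 I₀, giving I₀ = 45.8/0.06196 = 739.2 mW.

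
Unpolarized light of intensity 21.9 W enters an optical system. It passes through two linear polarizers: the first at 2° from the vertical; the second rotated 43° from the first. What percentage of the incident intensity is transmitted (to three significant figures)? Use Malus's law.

≈ 26.7%

Unpolarized light through the first polarizer → I₁ = 21.9 W/2 = 10.95 W, polarized at 2°.
I₂ = I₁ · cos²(43°) = 10.95 · 0.5349 = 5.857 W.
That is 26.74% of the incident intensity.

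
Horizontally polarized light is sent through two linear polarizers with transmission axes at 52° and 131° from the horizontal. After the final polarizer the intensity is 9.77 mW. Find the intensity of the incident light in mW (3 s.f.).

I₀ ≈ 708 mW

I₁ = I₀ cos²(52° − 0°) = I₀ cos²(52°) = 0.379 I₀.
I₂ = I₁ cos²(131° − 52°) = 0.379 I₀ · cos²(79°) = 0.0138 I₀.
So 9.77 mW = 0.0138 I₀, giving I₀ = 9.77/0.0138 = 708 mW.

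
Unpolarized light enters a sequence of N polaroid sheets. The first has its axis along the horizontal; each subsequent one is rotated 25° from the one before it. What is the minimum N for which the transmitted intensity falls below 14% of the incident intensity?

First polarizer halves the unpolarized light: factor 1/2.
Each further stage multiplies by cos²(25°) = 0.8214.
After N polarizers: T = 0.5·0.8214^(N−1). Require T < 0.14 ⇒ N−1 > ln(0.14/0.5)/ln(0.8214) = 6.47, so N−1 ≥ 7 and N = 8.
Check: N=8 gives T = 0.1261 < 0.14; N=7 gives T = 0.1536.

N = 8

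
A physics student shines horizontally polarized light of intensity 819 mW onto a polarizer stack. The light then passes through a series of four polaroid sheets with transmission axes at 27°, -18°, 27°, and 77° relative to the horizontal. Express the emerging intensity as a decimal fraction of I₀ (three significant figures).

I₁ = 819 mW · cos²(27°) = 650.2 mW.
I₂ = I₁ · cos²(45°) = 650.2 · 0.5 = 325.1 mW.
I₃ = I₂ · cos²(45°) = 325.1 · 0.5 = 162.5 mW.
I₄ = I₃ · cos²(50°) = 162.5 · 0.4132 = 67.16 mW.
Transmitted fraction = 0.082.

I/I₀ ≈ 0.0820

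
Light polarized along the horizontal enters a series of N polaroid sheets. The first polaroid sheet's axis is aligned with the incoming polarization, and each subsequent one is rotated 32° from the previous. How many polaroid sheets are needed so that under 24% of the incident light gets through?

First polarizer is aligned with the polarization: full transmission.
Each further stage multiplies by cos²(32°) = 0.7192.
After N polarizers: T = 0.7192^(N−1). Require T < 0.24 ⇒ N−1 > ln(0.24)/ln(0.7192) = 4.33, so N−1 ≥ 5 and N = 6.
Check: N=6 gives T = 0.1924 < 0.24; N=5 gives T = 0.2675.

N = 6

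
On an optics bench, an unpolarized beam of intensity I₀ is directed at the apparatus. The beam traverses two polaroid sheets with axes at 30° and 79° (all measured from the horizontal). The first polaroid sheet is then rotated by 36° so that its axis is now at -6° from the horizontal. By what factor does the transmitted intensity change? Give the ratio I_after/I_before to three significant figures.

Before rotation:
Unpolarized light through the first polarizer → I₁ = ½ I₀, now polarized at 30°.
I₂ = I₁ cos²(79° − 30°) = 0.5 I₀ · cos²(49°) = 0.2152 I₀.
After rotation:
Unpolarized light through the first polarizer → I₁ = ½ I₀, now polarized at -6°.
I₂ = I₁ cos²(79° + 6°) = 0.5 I₀ · cos²(85°) = 0.003798 I₀.
Ratio = 0.003798 / 0.2152 = 0.01765.

I_new/I_old ≈ 0.0176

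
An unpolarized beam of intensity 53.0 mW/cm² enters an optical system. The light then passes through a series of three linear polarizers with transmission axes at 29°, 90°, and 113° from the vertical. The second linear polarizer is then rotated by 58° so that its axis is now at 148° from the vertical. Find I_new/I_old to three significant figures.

I_new/I_old ≈ 0.792

Before rotation:
Unpolarized light through the first polarizer → I₁ = ½ I₀, now polarized at 29°.
I₂ = I₁ cos²(90° − 29°) = 0.5 I₀ · cos²(61°) = 0.1175 I₀.
I₃ = I₂ cos²(113° − 90°) = 0.1175 I₀ · cos²(23°) = 0.09958 I₀.
After rotation:
Unpolarized light through the first polarizer → I₁ = ½ I₀, now polarized at 29°.
Angle between axes 1 and 2: 61°. I₂ = 0.5 I₀ · cos²(61°) = 0.1175 I₀.
I₃ = I₂ cos²(113° − 148°) = 0.1175 I₀ · cos²(35°) = 0.07886 I₀.
Ratio = 0.07886 / 0.09958 = 0.7919.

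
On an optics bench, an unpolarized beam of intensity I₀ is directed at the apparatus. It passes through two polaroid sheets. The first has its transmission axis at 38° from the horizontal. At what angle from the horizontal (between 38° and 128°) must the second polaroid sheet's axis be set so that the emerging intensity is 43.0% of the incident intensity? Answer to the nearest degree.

θ ≈ 60°

Unpolarized light through the first polarizer → I₁ = ½ I₀, now polarized at 38°.
Need I₂/I₀ = 0.43, so cos²(θ − 38°) = 0.43 / 0.5 = 0.86.
θ − 38° = arccos(√0.86) = 22.0°, giving θ ≈ 38 + 22.0 = 60.0°.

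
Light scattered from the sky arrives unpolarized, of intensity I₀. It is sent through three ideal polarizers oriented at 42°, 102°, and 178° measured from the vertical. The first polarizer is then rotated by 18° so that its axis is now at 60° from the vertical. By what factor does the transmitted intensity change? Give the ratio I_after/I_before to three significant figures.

I_new/I_old ≈ 2.21

Before rotation:
Unpolarized light through the first polarizer → I₁ = ½ I₀, now polarized at 42°.
I₂ = I₁ cos²(102° − 42°) = 0.5 I₀ · cos²(60°) = 0.125 I₀.
I₃ = I₂ cos²(178° − 102°) = 0.125 I₀ · cos²(76°) = 0.007316 I₀.
After rotation:
Unpolarized light through the first polarizer → I₁ = ½ I₀, now polarized at 60°.
I₂ = I₁ cos²(102° − 60°) = 0.5 I₀ · cos²(42°) = 0.2761 I₀.
I₃ = I₂ cos²(178° − 102°) = 0.2761 I₀ · cos²(76°) = 0.01616 I₀.
Ratio = 0.01616 / 0.007316 = 2.209.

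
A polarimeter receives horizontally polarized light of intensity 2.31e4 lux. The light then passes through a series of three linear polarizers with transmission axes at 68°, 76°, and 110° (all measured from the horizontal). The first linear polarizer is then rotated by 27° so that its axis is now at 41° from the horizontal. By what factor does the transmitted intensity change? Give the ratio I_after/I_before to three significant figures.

I_new/I_old ≈ 2.78

Before rotation:
By Malus's law, I₁ = I₀ cos²(68° − 0°) = I₀ cos²(68°) = 0.1403 I₀.
I₂ = I₁ cos²(76° − 68°) = 0.1403 I₀ · cos²(8°) = 0.1376 I₀.
I₃ = I₂ cos²(110° − 76°) = 0.1376 I₀ · cos²(34°) = 0.09458 I₀.
After rotation:
I₁ = I₀ cos²(41° − 0°) = I₀ cos²(41°) = 0.5696 I₀.
I₂ = I₁ cos²(76° − 41°) = 0.5696 I₀ · cos²(35°) = 0.3822 I₀.
I₃ = I₂ cos²(110° − 76°) = 0.3822 I₀ · cos²(34°) = 0.2627 I₀.
Ratio = 0.2627 / 0.09458 = 2.777.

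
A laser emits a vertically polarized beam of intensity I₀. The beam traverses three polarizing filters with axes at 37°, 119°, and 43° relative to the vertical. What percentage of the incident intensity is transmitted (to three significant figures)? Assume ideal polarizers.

I₁ = I₀ cos²(37° − 0°) = I₀ cos²(37°) = 0.6378 I₀.
I₂ = I₁ cos²(119° − 37°) = 0.6378 I₀ · cos²(82°) = 0.01235 I₀.
I₃ = I₂ cos²(43° − 119°) = 0.01235 I₀ · cos²(76°) = 0.000723 I₀.
That is 0.0723% of the incident intensity.

≈ 0.0723%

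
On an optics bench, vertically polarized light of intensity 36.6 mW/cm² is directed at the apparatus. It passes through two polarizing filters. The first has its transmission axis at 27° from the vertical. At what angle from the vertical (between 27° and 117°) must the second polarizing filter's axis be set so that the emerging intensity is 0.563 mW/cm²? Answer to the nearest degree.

I₁ = I₀ cos²(27° − 0°) = I₀ cos²(27°) = 0.7939 I₀.
Target fraction: 0.563 / 36.6 mW/cm² = 0.01538 of I₀.
Need I₂/I₀ = 0.01538, so cos²(θ − 27°) = 0.01538 / 0.7939 = 0.01938.
θ − 27° = arccos(√0.01938) = 82.0°, giving θ ≈ 27 + 82.0 = 109.0°.

θ ≈ 109°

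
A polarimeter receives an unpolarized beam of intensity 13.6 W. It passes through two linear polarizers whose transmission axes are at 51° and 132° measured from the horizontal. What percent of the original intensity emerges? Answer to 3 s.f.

Unpolarized light through the first polarizer → I₁ = 13.6 W/2 = 6.8 W, polarized at 51°.
I₂ = I₁ · cos²(81°) = 6.8 · 0.02447 = 0.1664 W.
That is 1.224% of the incident intensity.

≈ 1.22%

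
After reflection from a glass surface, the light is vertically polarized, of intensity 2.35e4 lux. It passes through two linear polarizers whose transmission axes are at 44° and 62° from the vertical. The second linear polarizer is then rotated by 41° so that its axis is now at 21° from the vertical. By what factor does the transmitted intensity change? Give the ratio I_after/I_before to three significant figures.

Before rotation:
By Malus's law, I₁ = I₀ cos²(44° − 0°) = I₀ cos²(44°) = 0.5174 I₀.
I₂ = I₁ cos²(62° − 44°) = 0.5174 I₀ · cos²(18°) = 0.468 I₀.
After rotation:
I₁ = I₀ cos²(44° − 0°) = I₀ cos²(44°) = 0.5174 I₀.
I₂ = I₁ cos²(21° − 44°) = 0.5174 I₀ · cos²(23°) = 0.4385 I₀.
Ratio = 0.4385 / 0.468 = 0.9368.

I_new/I_old ≈ 0.937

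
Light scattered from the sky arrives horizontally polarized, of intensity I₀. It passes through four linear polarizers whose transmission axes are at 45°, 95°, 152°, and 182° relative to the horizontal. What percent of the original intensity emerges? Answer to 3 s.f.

≈ 4.60%

I₁ = I₀ cos²(45° − 0°) = I₀ cos²(45°) = 0.5 I₀.
I₂ = I₁ cos²(95° − 45°) = 0.5 I₀ · cos²(50°) = 0.2066 I₀.
I₃ = I₂ cos²(152° − 95°) = 0.2066 I₀ · cos²(57°) = 0.06128 I₀.
I₄ = I₃ cos²(182° − 152°) = 0.06128 I₀ · cos²(30°) = 0.04596 I₀.
That is 4.596% of the incident intensity.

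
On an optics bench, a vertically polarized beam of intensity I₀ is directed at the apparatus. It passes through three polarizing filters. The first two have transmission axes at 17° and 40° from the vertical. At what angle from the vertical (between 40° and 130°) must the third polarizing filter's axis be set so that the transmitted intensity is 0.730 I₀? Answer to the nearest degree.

I₁ = I₀ cos²(17° − 0°) = I₀ cos²(17°) = 0.9145 I₀.
I₂ = I₁ cos²(40° − 17°) = 0.9145 I₀ · cos²(23°) = 0.7749 I₀.
Need I₃/I₀ = 0.73, so cos²(θ − 40°) = 0.73 / 0.7749 = 0.9421.
θ − 40° = arccos(√0.9421) = 13.9°, giving θ ≈ 40 + 13.9 = 53.9°.

θ ≈ 54°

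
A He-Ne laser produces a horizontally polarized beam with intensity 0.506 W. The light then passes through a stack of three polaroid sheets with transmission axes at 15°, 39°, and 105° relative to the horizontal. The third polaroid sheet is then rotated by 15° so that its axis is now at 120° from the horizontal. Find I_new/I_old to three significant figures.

Before rotation:
By Malus's law, I₁ = I₀ cos²(15° − 0°) = I₀ cos²(15°) = 0.933 I₀.
I₂ = I₁ cos²(39° − 15°) = 0.933 I₀ · cos²(24°) = 0.7787 I₀.
I₃ = I₂ cos²(105° − 39°) = 0.7787 I₀ · cos²(66°) = 0.1288 I₀.
After rotation:
I₁ = I₀ cos²(15° − 0°) = I₀ cos²(15°) = 0.933 I₀.
I₂ = I₁ cos²(39° − 15°) = 0.933 I₀ · cos²(24°) = 0.7787 I₀.
I₃ = I₂ cos²(120° − 39°) = 0.7787 I₀ · cos²(81°) = 0.01906 I₀.
Ratio = 0.01906 / 0.1288 = 0.1479.

I_new/I_old ≈ 0.148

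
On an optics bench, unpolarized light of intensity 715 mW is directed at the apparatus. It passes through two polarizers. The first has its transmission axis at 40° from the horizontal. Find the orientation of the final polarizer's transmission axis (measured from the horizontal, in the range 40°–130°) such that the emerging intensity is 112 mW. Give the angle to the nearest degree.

θ ≈ 96°

Unpolarized light through the first polarizer → I₁ = ½ I₀, now polarized at 40°.
Target fraction: 112 / 715 mW = 0.1566 of I₀.
Need I₂/I₀ = 0.1566, so cos²(θ − 40°) = 0.1566 / 0.5 = 0.3133.
θ − 40° = arccos(√0.3133) = 56.0°, giving θ ≈ 40 + 56.0 = 96.0°.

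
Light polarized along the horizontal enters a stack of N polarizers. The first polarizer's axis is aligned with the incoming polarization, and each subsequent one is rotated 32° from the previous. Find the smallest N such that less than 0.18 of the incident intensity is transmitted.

N = 7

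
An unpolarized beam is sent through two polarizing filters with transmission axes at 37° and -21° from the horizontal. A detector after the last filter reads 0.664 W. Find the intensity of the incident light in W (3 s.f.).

Unpolarized light through the first polarizer → I₁ = ½ I₀, now polarized at 37°.
I₂ = I₁ cos²(-21° − 37°) = 0.5 I₀ · cos²(58°) = 0.1404 I₀.
So 0.664 W = 0.1404 I₀, giving I₀ = 0.664/0.1404 = 4.729 W.

I₀ ≈ 4.73 W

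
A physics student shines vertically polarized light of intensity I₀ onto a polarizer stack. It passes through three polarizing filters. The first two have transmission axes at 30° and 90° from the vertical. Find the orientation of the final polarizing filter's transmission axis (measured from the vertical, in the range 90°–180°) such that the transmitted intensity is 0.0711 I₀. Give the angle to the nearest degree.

θ ≈ 142°

I₁ = I₀ cos²(30° − 0°) = I₀ cos²(30°) = 0.75 I₀.
I₂ = I₁ cos²(90° − 30°) = 0.75 I₀ · cos²(60°) = 0.1875 I₀.
Need I₃/I₀ = 0.0711, so cos²(θ − 90°) = 0.0711 / 0.1875 = 0.3792.
θ − 90° = arccos(√0.3792) = 52.0°, giving θ ≈ 90 + 52.0 = 142.0°.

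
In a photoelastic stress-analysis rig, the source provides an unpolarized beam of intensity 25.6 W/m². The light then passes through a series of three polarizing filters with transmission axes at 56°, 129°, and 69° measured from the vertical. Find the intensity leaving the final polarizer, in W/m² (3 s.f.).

Unpolarized light through the first polarizer → I₁ = 25.6 W/m²/2 = 12.8 W/m², polarized at 56°.
I₂ = I₁ · cos²(73°) = 12.8 · 0.08548 = 1.094 W/m².
I₃ = I₂ · cos²(60°) = 1.094 · 0.25 = 0.2735 W/m².

I ≈ 0.274 W/m²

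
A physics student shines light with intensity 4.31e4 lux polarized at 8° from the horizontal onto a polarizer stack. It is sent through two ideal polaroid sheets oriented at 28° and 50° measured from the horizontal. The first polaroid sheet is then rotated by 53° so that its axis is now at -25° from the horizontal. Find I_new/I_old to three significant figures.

I_new/I_old ≈ 0.0621

Before rotation:
By Malus's law, I₁ = I₀ cos²(28° − 8°) = I₀ cos²(20°) = 0.883 I₀.
I₂ = I₁ cos²(50° − 28°) = 0.883 I₀ · cos²(22°) = 0.7591 I₀.
After rotation:
I₁ = I₀ cos²(-25° − 8°) = I₀ cos²(33°) = 0.7034 I₀.
I₂ = I₁ cos²(50° + 25°) = 0.7034 I₀ · cos²(75°) = 0.04712 I₀.
Ratio = 0.04712 / 0.7591 = 0.06207.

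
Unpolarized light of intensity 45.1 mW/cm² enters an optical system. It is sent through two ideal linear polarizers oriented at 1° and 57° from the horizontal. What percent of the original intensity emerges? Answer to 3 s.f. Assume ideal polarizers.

≈ 15.6%

Unpolarized light through the first polarizer → I₁ = 45.1 mW/cm²/2 = 22.55 mW/cm², polarized at 1°.
I₂ = I₁ · cos²(56°) = 22.55 · 0.3127 = 7.051 mW/cm².
That is 15.63% of the incident intensity.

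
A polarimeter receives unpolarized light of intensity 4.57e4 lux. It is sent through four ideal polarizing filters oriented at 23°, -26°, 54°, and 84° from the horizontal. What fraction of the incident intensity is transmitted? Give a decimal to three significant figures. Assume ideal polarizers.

I/I₀ ≈ 0.00487

Unpolarized light through the first polarizer → I₁ = 4.57e4 lux/2 = 2.285e+04 lux, polarized at 23°.
I₂ = I₁ · cos²(49°) = 2.285e+04 · 0.4304 = 9835 lux.
I₃ = I₂ · cos²(80°) = 9835 · 0.03015 = 296.6 lux.
I₄ = I₃ · cos²(30°) = 296.6 · 0.75 = 222.4 lux.
Transmitted fraction = 0.004867.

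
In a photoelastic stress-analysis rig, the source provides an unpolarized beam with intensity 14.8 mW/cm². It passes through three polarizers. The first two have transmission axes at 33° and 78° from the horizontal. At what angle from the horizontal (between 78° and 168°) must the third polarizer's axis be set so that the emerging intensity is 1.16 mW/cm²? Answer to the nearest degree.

Unpolarized light through the first polarizer → I₁ = ½ I₀, now polarized at 33°.
I₂ = I₁ cos²(78° − 33°) = 0.5 I₀ · cos²(45°) = 0.25 I₀.
Target fraction: 1.16 / 14.8 mW/cm² = 0.07838 of I₀.
Need I₃/I₀ = 0.07838, so cos²(θ − 78°) = 0.07838 / 0.25 = 0.3135.
θ − 78° = arccos(√0.3135) = 55.9°, giving θ ≈ 78 + 55.9 = 133.9°.

θ ≈ 134°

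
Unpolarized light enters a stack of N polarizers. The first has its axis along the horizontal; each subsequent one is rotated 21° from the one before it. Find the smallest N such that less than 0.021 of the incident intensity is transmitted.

First polarizer halves the unpolarized light: factor 1/2.
Each further stage multiplies by cos²(21°) = 0.8716.
After N polarizers: T = 0.5·0.8716^(N−1). Require T < 0.021 ⇒ N−1 > ln(0.021/0.5)/ln(0.8716) = 23.06, so N−1 ≥ 24 and N = 25.
Check: N=25 gives T = 0.01846 < 0.021; N=24 gives T = 0.02118.

N = 25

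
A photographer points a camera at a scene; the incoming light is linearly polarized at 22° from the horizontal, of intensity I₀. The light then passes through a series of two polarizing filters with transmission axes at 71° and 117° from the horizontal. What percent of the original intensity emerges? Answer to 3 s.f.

≈ 20.8%

I₁ = I₀ cos²(71° − 22°) = I₀ cos²(49°) = 0.4304 I₀.
I₂ = I₁ cos²(117° − 71°) = 0.4304 I₀ · cos²(46°) = 0.2077 I₀.
That is 20.77% of the incident intensity.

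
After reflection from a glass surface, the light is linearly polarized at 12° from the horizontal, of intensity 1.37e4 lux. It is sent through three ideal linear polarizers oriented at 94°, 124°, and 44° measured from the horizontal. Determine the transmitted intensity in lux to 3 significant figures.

I ≈ 6.00 lux

I₁ = 1.37e4 lux · cos²(82°) = 265.4 lux.
I₂ = I₁ · cos²(30°) = 265.4 · 0.75 = 199 lux.
I₃ = I₂ · cos²(80°) = 199 · 0.03015 = 6.001 lux.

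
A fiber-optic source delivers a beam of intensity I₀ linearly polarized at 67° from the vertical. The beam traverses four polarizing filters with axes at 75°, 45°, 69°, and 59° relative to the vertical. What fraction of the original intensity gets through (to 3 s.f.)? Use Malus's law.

By Malus's law, I₁ = I₀ cos²(75° − 67°) = I₀ cos²(8°) = 0.9806 I₀.
I₂ = I₁ cos²(45° − 75°) = 0.9806 I₀ · cos²(30°) = 0.7355 I₀.
I₃ = I₂ cos²(69° − 45°) = 0.7355 I₀ · cos²(24°) = 0.6138 I₀.
I₄ = I₃ cos²(59° − 69°) = 0.6138 I₀ · cos²(10°) = 0.5953 I₀.
Transmitted fraction = 0.5953.

≈ 0.595 I₀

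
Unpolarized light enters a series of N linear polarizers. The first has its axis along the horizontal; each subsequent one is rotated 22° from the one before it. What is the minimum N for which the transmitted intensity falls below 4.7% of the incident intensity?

N = 17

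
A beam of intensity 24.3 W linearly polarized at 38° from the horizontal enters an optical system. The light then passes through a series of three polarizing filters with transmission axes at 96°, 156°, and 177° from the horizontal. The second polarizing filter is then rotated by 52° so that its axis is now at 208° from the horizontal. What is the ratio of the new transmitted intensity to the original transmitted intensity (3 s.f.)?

I_new/I_old ≈ 0.473

Before rotation:
I₁ = I₀ cos²(96° − 38°) = I₀ cos²(58°) = 0.2808 I₀.
I₂ = I₁ cos²(156° − 96°) = 0.2808 I₀ · cos²(60°) = 0.0702 I₀.
I₃ = I₂ cos²(177° − 156°) = 0.0702 I₀ · cos²(21°) = 0.06119 I₀.
After rotation:
I₁ = I₀ cos²(96° − 38°) = I₀ cos²(58°) = 0.2808 I₀.
Angle between axes 1 and 2: 68°. I₂ = 0.2808 I₀ · cos²(68°) = 0.03941 I₀.
I₃ = I₂ cos²(177° − 208°) = 0.03941 I₀ · cos²(31°) = 0.02895 I₀.
Ratio = 0.02895 / 0.06119 = 0.4732.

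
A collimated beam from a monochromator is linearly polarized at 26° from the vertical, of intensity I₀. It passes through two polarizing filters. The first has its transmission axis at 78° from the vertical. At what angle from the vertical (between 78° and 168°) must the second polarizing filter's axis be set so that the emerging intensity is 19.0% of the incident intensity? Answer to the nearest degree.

θ ≈ 123°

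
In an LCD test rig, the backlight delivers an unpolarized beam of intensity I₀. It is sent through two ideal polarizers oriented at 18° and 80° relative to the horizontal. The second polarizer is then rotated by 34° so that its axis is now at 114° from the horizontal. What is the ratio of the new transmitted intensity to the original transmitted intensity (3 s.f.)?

Before rotation:
Unpolarized light through the first polarizer → I₁ = ½ I₀, now polarized at 18°.
I₂ = I₁ cos²(80° − 18°) = 0.5 I₀ · cos²(62°) = 0.1102 I₀.
After rotation:
Unpolarized light through the first polarizer → I₁ = ½ I₀, now polarized at 18°.
Angle between axes 1 and 2: 84°. I₂ = 0.5 I₀ · cos²(84°) = 0.005463 I₀.
Ratio = 0.005463 / 0.1102 = 0.04957.

I_new/I_old ≈ 0.0496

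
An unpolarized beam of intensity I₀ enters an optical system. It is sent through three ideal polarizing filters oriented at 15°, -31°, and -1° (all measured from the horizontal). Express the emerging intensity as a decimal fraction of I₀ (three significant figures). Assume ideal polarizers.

Unpolarized light through the first polarizer → I₁ = ½ I₀, now polarized at 15°.
I₂ = I₁ cos²(-31° − 15°) = 0.5 I₀ · cos²(46°) = 0.2413 I₀.
I₃ = I₂ cos²(-1° + 31°) = 0.2413 I₀ · cos²(30°) = 0.181 I₀.
Transmitted fraction = 0.181.

≈ 0.181 I₀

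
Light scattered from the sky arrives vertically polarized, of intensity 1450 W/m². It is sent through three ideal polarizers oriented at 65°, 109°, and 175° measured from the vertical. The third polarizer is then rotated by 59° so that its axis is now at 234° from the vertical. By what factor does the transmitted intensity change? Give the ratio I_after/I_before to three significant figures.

I_new/I_old ≈ 1.99

Before rotation:
I₁ = I₀ cos²(65° − 0°) = I₀ cos²(65°) = 0.1786 I₀.
I₂ = I₁ cos²(109° − 65°) = 0.1786 I₀ · cos²(44°) = 0.09242 I₀.
I₃ = I₂ cos²(175° − 109°) = 0.09242 I₀ · cos²(66°) = 0.01529 I₀.
After rotation:
I₁ = I₀ cos²(65° − 0°) = I₀ cos²(65°) = 0.1786 I₀.
I₂ = I₁ cos²(109° − 65°) = 0.1786 I₀ · cos²(44°) = 0.09242 I₀.
Angle between axes 2 and 3: 55°. I₃ = 0.09242 I₀ · cos²(55°) = 0.03041 I₀.
Ratio = 0.03041 / 0.01529 = 1.989.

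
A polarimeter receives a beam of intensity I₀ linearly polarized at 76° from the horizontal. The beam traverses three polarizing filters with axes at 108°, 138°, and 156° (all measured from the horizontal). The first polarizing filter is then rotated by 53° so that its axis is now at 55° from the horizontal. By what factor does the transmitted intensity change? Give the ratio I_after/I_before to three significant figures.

I_new/I_old ≈ 0.0240

Before rotation:
I₁ = I₀ cos²(108° − 76°) = I₀ cos²(32°) = 0.7192 I₀.
I₂ = I₁ cos²(138° − 108°) = 0.7192 I₀ · cos²(30°) = 0.5394 I₀.
I₃ = I₂ cos²(156° − 138°) = 0.5394 I₀ · cos²(18°) = 0.4879 I₀.
After rotation:
I₁ = I₀ cos²(55° − 76°) = I₀ cos²(21°) = 0.8716 I₀.
I₂ = I₁ cos²(138° − 55°) = 0.8716 I₀ · cos²(83°) = 0.01294 I₀.
I₃ = I₂ cos²(156° − 138°) = 0.01294 I₀ · cos²(18°) = 0.01171 I₀.
Ratio = 0.01171 / 0.4879 = 0.024.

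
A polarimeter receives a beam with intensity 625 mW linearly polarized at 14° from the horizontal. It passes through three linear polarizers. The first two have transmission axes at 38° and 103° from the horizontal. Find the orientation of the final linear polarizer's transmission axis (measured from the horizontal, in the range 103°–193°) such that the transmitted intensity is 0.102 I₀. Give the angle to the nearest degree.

θ ≈ 137°

I₁ = I₀ cos²(38° − 14°) = I₀ cos²(24°) = 0.8346 I₀.
I₂ = I₁ cos²(103° − 38°) = 0.8346 I₀ · cos²(65°) = 0.1491 I₀.
Need I₃/I₀ = 0.102, so cos²(θ − 103°) = 0.102 / 0.1491 = 0.6843.
θ − 103° = arccos(√0.6843) = 34.2°, giving θ ≈ 103 + 34.2 = 137.2°.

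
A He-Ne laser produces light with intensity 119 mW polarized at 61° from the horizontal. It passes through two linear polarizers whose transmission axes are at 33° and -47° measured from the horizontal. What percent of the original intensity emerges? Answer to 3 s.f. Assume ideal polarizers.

I₁ = 119 mW · cos²(28°) = 92.77 mW.
I₂ = I₁ · cos²(80°) = 92.77 · 0.03015 = 2.797 mW.
That is 2.351% of the incident intensity.

≈ 2.35%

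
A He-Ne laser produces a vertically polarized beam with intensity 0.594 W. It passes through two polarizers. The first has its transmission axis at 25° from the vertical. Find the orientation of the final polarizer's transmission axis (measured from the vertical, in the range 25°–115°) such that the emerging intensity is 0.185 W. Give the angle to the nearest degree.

By Malus's law, I₁ = I₀ cos²(25° − 0°) = I₀ cos²(25°) = 0.8214 I₀.
Target fraction: 0.185 / 0.594 W = 0.3114 of I₀.
Need I₂/I₀ = 0.3114, so cos²(θ − 25°) = 0.3114 / 0.8214 = 0.3792.
θ − 25° = arccos(√0.3792) = 52.0°, giving θ ≈ 25 + 52.0 = 77.0°.

θ ≈ 77°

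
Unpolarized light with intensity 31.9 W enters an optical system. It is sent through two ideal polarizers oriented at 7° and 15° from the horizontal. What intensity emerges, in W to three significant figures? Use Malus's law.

I ≈ 15.6 W

Unpolarized light through the first polarizer → I₁ = 31.9 W/2 = 15.95 W, polarized at 7°.
I₂ = I₁ · cos²(8°) = 15.95 · 0.9806 = 15.64 W.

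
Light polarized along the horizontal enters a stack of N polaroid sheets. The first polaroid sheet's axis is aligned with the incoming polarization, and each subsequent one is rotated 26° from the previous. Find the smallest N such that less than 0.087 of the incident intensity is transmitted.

N = 13

First polarizer is aligned with the polarization: full transmission.
Each further stage multiplies by cos²(26°) = 0.8078.
After N polarizers: T = 0.8078^(N−1). Require T < 0.087 ⇒ N−1 > ln(0.087)/ln(0.8078) = 11.44, so N−1 ≥ 12 and N = 13.
Check: N=13 gives T = 0.07724 < 0.087; N=12 gives T = 0.09561.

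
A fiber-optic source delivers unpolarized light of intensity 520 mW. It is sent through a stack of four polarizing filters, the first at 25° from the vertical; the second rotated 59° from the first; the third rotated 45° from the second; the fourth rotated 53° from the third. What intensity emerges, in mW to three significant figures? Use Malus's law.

I ≈ 12.5 mW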